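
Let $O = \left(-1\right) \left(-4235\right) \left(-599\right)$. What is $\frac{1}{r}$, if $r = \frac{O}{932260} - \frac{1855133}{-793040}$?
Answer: $- \frac{5280853360}{2016355893} \approx -2.619$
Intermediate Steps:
$O = -2536765$ ($O = 4235 \left(-599\right) = -2536765$)
$r = - \frac{2016355893}{5280853360}$ ($r = - \frac{2536765}{932260} - \frac{1855133}{-793040} = \left(-2536765\right) \frac{1}{932260} - - \frac{1855133}{793040} = - \frac{72479}{26636} + \frac{1855133}{793040} = - \frac{2016355893}{5280853360} \approx -0.38182$)
$\frac{1}{r} = \frac{1}{- \frac{2016355893}{5280853360}} = - \frac{5280853360}{2016355893}$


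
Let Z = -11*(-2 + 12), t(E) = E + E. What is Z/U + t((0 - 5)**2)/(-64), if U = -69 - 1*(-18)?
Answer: 2245/1632 ≈ 1.3756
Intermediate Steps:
U = -51 (U = -69 + 18 = -51)
t(E) = 2*E
Z = -110 (Z = -11*10 = -110)
Z/U + t((0 - 5)**2)/(-64) = -110/(-51) + (2*(0 - 5)**2)/(-64) = -110*(-1/51) + (2*(-5)**2)*(-1/64) = 110/51 + (2*25)*(-1/64) = 110/51 + 50*(-1/64) = 110/51 - 25/32 = 2245/1632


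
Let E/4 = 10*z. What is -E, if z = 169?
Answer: -6760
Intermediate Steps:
E = 6760 (E = 4*(10*169) = 4*1690 = 6760)
-E = -1*6760 = -6760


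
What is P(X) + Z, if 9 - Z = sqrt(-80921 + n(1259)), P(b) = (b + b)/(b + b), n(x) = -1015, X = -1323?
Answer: 10 - 12*I*sqrt(569) ≈ 10.0 - 286.24*I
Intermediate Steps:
P(b) = 1 (P(b) = (2*b)/((2*b)) = (2*b)*(1/(2*b)) = 1)
Z = 9 - 12*I*sqrt(569) (Z = 9 - sqrt(-80921 - 1015) = 9 - sqrt(-81936) = 9 - 12*I*sqrt(569) ≈ 9.0 - 286.24*I)
P(X) + Z = 1 + (9 - 12*I*sqrt(569)) = 10 - 12*I*sqrt(569)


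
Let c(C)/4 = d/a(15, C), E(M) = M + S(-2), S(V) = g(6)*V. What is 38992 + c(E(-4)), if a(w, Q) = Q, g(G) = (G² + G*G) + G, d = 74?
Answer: 779803/20 ≈ 38990.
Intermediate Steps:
g(G) = G + 2*G² (g(G) = (G² + G²) + G = 2*G² + G = G + 2*G²)
S(V) = 78*V (S(V) = (6*(1 + 2*6))*V = (6*(1 + 12))*V = (6*13)*V = 78*V)
E(M) = -156 + M (E(M) = M + 78*(-2) = M - 156 = -156 + M)
c(C) = 296/C (c(C) = 4*(74/C) = 296/C)
38992 + c(E(-4)) = 38992 + 296/(-156 - 4) = 38992 + 296/(-160) = 38992 + 296*(-1/160) = 38992 - 37/20 = 779803/20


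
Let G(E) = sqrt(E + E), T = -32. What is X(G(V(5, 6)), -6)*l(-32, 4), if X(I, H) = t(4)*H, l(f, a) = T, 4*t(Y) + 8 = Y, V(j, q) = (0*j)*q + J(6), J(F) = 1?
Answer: -192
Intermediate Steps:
V(j, q) = 1 (V(j, q) = (0*j)*q + 1 = 0*q + 1 = 0 + 1 = 1)
t(Y) = -2 + Y/4
l(f, a) = -32
G(E) = sqrt(2)*sqrt(E) (G(E) = sqrt(2*E) = sqrt(2)*sqrt(E))
X(I, H) = -H (X(I, H) = (-2 + (1/4)*4)*H = (-2 + 1)*H = -H)
X(G(V(5, 6)), -6)*l(-32, 4) = -1*(-6)*(-32) = 6*(-32) = -192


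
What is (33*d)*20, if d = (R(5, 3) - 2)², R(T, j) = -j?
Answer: 16500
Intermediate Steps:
d = 25 (d = (-1*3 - 2)² = (-3 - 2)² = (-5)² = 25)
(33*d)*20 = (33*25)*20 = 825*20 = 16500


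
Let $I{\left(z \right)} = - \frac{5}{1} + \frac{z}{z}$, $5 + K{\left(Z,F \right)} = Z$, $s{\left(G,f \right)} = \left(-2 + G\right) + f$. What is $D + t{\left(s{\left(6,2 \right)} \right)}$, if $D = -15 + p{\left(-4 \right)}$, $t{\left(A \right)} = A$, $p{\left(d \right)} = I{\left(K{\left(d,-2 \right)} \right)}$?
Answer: $-13$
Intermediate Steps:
$s{\left(G,f \right)} = -2 + G + f$
$K{\left(Z,F \right)} = -5 + Z$
$I{\left(z \right)} = -4$ ($I{\left(z \right)} = \left(-5\right) 1 + 1 = -5 + 1 = -4$)
$p{\left(d \right)} = -4$
$D = -19$ ($D = -15 - 4 = -19$)
$D + t{\left(s{\left(6,2 \right)} \right)} = -19 + \left(-2 + 6 + 2\right) = -19 + 6 = -13$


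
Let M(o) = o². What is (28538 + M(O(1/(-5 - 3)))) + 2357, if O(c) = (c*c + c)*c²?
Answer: 518332088369/16777216 ≈ 30895.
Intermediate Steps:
O(c) = c²*(c + c²) (O(c) = (c² + c)*c² = (c + c²)*c² = c²*(c + c²))
(28538 + M(O(1/(-5 - 3)))) + 2357 = (28538 + ((1/(-5 - 3))³*(1 + 1/(-5 - 3)))²) + 2357 = (28538 + ((1/(-8))³*(1 + 1/(-8)))²) + 2357 = (28538 + ((-⅛)³*(1 - ⅛))²) + 2357 = (28538 + (-1/512*7/8)²) + 2357 = (28538 + (-7/4096)²) + 2357 = (28538 + 49/16777216) + 2357 = 478788190257/16777216 + 2357 = 518332088369/16777216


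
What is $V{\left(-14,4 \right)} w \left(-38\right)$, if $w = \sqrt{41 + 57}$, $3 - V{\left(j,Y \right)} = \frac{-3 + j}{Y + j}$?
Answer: $- \frac{1729 \sqrt{2}}{5} \approx -489.04$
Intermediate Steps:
$V{\left(j,Y \right)} = 3 - \frac{-3 + j}{Y + j}$
$w = 7 \sqrt{2}$ ($w = \sqrt{98} = 7 \sqrt{2} \approx 9.8995$)
$V{\left(-14,4 \right)} w \left(-38\right) = \frac{3 + 2 \left(-14\right) + 3 \cdot 4}{4 - 14} \cdot 7 \sqrt{2} \left(-38\right) = \frac{3 - 28 + 12}{-10} \cdot 7 \sqrt{2} \left(-38\right) = \left(- \frac{1}{10}\right) \left(-13\right) 7 \sqrt{2} \left(-38\right) = \frac{13 \cdot 7 \sqrt{2}}{10} \left(-38\right) = \frac{91 \sqrt{2}}{10} \left(-38\right) = - \frac{1729 \sqrt{2}}{5}$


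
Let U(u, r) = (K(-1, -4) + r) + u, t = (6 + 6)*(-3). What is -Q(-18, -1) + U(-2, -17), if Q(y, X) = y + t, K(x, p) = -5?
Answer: 30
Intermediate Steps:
t = -36 (t = 12*(-3) = -36)
Q(y, X) = -36 + y (Q(y, X) = y - 36 = -36 + y)
U(u, r) = -5 + r + u (U(u, r) = (-5 + r) + u = -5 + r + u)
-Q(-18, -1) + U(-2, -17) = -(-36 - 18) + (-5 - 17 - 2) = -1*(-54) - 24 = 54 - 24 = 30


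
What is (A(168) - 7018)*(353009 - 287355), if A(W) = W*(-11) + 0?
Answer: -582088364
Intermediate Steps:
A(W) = -11*W (A(W) = -11*W + 0 = -11*W)
(A(168) - 7018)*(353009 - 287355) = (-11*168 - 7018)*(353009 - 287355) = (-1848 - 7018)*65654 = -8866*65654 = -582088364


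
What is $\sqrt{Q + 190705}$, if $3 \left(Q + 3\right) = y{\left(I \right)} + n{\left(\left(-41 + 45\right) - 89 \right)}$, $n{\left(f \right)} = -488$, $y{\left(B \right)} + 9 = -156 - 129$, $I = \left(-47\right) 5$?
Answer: $\frac{2 \sqrt{428493}}{3} \approx 436.4$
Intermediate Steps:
$I = -235$
$y{\left(B \right)} = -294$ ($y{\left(B \right)} = -9 - 285 = -294$)
$Q = - \frac{791}{3}$ ($Q = -3 + \frac{-294 - 488}{3} = -3 + \frac{1}{3} \left(-782\right) = -3 - \frac{782}{3} = - \frac{791}{3} \approx -263.67$)
$\sqrt{Q + 190705} = \sqrt{- \frac{791}{3} + 190705} = \sqrt{\frac{571324}{3}} = \frac{2 \sqrt{428493}}{3}$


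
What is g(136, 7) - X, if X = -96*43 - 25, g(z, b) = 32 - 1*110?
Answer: 4075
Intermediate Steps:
g(z, b) = -78 (g(z, b) = 32 - 110 = -78)
X = -4153 (X = -4128 - 25 = -4153)
g(136, 7) - X = -78 - 1*(-4153) = -78 + 4153 = 4075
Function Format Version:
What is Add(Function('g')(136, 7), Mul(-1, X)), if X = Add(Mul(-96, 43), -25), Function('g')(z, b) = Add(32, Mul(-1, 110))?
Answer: 4075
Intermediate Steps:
Function('g')(z, b) = -78 (Function('g')(z, b) = Add(32, -110) = -78)
X = -4153 (X = Add(-4128, -25) = -4153)
Add(Function('g')(136, 7), Mul(-1, X)) = Add(-78, Mul(-1, -4153)) = Add(-78, 4153) = 4075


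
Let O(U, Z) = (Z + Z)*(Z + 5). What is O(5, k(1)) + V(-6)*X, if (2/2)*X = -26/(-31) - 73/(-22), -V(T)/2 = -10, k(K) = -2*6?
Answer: 85638/341 ≈ 251.14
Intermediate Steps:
k(K) = -12
O(U, Z) = 2*Z*(5 + Z) (O(U, Z) = (2*Z)*(5 + Z) = 2*Z*(5 + Z))
V(T) = 20 (V(T) = -2*(-10) = 20)
X = 2835/682 (X = -26/(-31) - 73/(-22) = -26*(-1/31) - 73*(-1/22) = 26/31 + 73/22 = 2835/682 ≈ 4.1569)
O(5, k(1)) + V(-6)*X = 2*(-12)*(5 - 12) + 20*(2835/682) = 2*(-12)*(-7) + 28350/341 = 168 + 28350/341 = 85638/341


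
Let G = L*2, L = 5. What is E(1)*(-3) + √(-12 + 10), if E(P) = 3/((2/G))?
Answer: -45 + I*√2 ≈ -45.0 + 1.4142*I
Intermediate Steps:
G = 10 (G = 5*2 = 10)
E(P) = 15 (E(P) = 3/((2/10)) = 3/((2*(⅒))) = 3/(⅕) = 3*5 = 15)
E(1)*(-3) + √(-12 + 10) = 15*(-3) + √(-12 + 10) = -45 + √(-2) = -45 + I*√2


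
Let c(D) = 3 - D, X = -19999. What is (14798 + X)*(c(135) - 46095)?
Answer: 240426627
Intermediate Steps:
(14798 + X)*(c(135) - 46095) = (14798 - 19999)*((3 - 1*135) - 46095) = -5201*((3 - 135) - 46095) = -5201*(-132 - 46095) = -5201*(-46227) = 240426627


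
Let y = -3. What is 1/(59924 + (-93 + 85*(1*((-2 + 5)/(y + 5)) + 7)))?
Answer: 2/121107 ≈ 1.6514e-5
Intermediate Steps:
1/(59924 + (-93 + 85*(1*((-2 + 5)/(y + 5)) + 7))) = 1/(59924 + (-93 + 85*(1*((-2 + 5)/(-3 + 5)) + 7))) = 1/(59924 + (-93 + 85*(1*(3/2) + 7))) = 1/(59924 + (-93 + 85*(3/2 + 7))) = 1/(59924 + (-93 + 85*(17/2))) = 1/(59924 + (-93 + 1445/2)) = 1/(59924 + 1259/2) = 1/(121107/2) = 2/121107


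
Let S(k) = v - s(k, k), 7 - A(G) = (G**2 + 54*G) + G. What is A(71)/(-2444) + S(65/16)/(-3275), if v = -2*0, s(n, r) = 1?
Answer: 29277669/8004100 ≈ 3.6578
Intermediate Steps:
v = 0
A(G) = 7 - G**2 - 55*G (A(G) = 7 - ((G**2 + 54*G) + G) = 7 - (G**2 + 55*G) = 7 + (-G**2 - 55*G) = 7 - G**2 - 55*G)
S(k) = -1 (S(k) = 0 - 1*1 = 0 - 1 = -1)
A(71)/(-2444) + S(65/16)/(-3275) = (7 - 1*71**2 - 55*71)/(-2444) - 1/(-3275) = (7 - 1*5041 - 3905)*(-1/2444) - 1*(-1/3275) = (7 - 5041 - 3905)*(-1/2444) + 1/3275 = -8939*(-1/2444) + 1/3275 = 8939/2444 + 1/3275 = 29277669/8004100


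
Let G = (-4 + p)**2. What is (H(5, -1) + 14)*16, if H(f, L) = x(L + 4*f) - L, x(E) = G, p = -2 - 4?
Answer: 1840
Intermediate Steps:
p = -6
G = 100 (G = (-4 - 6)**2 = (-10)**2 = 100)
x(E) = 100
H(f, L) = 100 - L
(H(5, -1) + 14)*16 = ((100 - 1*(-1)) + 14)*16 = ((100 + 1) + 14)*16 = (101 + 14)*16 = 115*16 = 1840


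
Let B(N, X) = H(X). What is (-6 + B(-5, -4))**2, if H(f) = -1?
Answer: 49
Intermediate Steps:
B(N, X) = -1
(-6 + B(-5, -4))**2 = (-6 - 1)**2 = (-7)**2 = 49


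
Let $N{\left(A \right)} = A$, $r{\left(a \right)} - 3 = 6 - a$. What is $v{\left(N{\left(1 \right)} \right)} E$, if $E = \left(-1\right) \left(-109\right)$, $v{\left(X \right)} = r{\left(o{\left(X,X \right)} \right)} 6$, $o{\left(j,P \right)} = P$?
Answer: $5232$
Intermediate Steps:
$r{\left(a \right)} = 9 - a$ ($r{\left(a \right)} = 3 - \left(-6 + a\right) = 9 - a$)
$v{\left(X \right)} = 54 - 6 X$ ($v{\left(X \right)} = \left(9 - X\right) 6 = 54 - 6 X$)
$E = 109$
$v{\left(N{\left(1 \right)} \right)} E = \left(54 - 6\right) 109 = 48 \cdot 109 = 5232$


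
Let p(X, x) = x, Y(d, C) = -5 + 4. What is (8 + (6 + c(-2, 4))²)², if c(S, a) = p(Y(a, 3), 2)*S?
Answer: 144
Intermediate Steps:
Y(d, C) = -1
c(S, a) = 2*S
(8 + (6 + c(-2, 4))²)² = (8 + (6 + 2*(-2))²)² = (8 + (6 - 4)²)² = (8 + 2²)² = (8 + 4)² = 12² = 144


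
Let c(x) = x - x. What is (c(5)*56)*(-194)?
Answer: 0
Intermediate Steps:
c(x) = 0
(c(5)*56)*(-194) = (0*56)*(-194) = 0*(-194) = 0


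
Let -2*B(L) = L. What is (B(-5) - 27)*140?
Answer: -3430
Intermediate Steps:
B(L) = -L/2
(B(-5) - 27)*140 = (-½*(-5) - 27)*140 = (5/2 - 27)*140 = -49/2*140 = -3430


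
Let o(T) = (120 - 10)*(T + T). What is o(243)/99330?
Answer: 162/301 ≈ 0.53821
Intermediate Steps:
o(T) = 220*T (o(T) = 110*(2*T) = 220*T)
o(243)/99330 = (220*243)/99330 = 53460*(1/99330) = 162/301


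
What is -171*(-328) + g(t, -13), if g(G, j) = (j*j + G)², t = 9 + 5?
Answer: 89577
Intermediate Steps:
t = 14
g(G, j) = (G + j²)² (g(G, j) = (j² + G)² = (G + j²)²)
-171*(-328) + g(t, -13) = -171*(-328) + (14 + (-13)²)² = 56088 + (14 + 169)² = 56088 + 183² = 56088 + 33489 = 89577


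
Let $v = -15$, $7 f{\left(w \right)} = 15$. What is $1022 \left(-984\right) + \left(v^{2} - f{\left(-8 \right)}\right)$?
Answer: $- \frac{7037976}{7} \approx -1.0054 \cdot 10^{6}$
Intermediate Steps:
$f{\left(w \right)} = \frac{15}{7}$ ($f{\left(w \right)} = \frac{1}{7} \cdot 15 = \frac{15}{7}$)
$1022 \left(-984\right) + \left(v^{2} - f{\left(-8 \right)}\right) = 1022 \left(-984\right) + \left(\left(-15\right)^{2} - \frac{15}{7}\right) = -1005648 + \left(225 - \frac{15}{7}\right) = -1005648 + \frac{1560}{7} = - \frac{7037976}{7}$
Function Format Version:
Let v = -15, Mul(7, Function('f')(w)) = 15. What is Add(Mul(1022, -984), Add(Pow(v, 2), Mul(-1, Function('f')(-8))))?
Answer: Rational(-7037976, 7) ≈ -1.0054e+6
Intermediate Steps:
Function('f')(w) = Rational(15, 7) (Function('f')(w) = Mul(Rational(1, 7), 15) = Rational(15, 7))
Add(Mul(1022, -984), Add(Pow(v, 2), Mul(-1, Function('f')(-8)))) = Add(Mul(1022, -984), Add(Pow(-15, 2), Mul(-1, Rational(15, 7)))) = Add(-1005648, Add(225, Rational(-15, 7))) = Add(-1005648, Rational(1560, 7)) = Rational(-7037976, 7)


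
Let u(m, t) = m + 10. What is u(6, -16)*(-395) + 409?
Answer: -5911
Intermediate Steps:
u(m, t) = 10 + m
u(6, -16)*(-395) + 409 = (10 + 6)*(-395) + 409 = 16*(-395) + 409 = -6320 + 409 = -5911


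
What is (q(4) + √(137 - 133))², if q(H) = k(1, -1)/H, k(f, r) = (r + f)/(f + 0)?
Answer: 4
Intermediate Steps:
k(f, r) = (f + r)/f
q(H) = 0 (q(H) = ((1 - 1)/1)/H = (1*0)/H = 0/H = 0)
(q(4) + √(137 - 133))² = (0 + √(137 - 133))² = (0 + √4)² = (0 + 2)² = 2² = 4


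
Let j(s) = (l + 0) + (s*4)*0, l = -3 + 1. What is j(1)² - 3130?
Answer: -3126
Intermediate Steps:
l = -2
j(s) = -2 (j(s) = (-2 + 0) + (s*4)*0 = -2 + (4*s)*0 = -2 + 0 = -2)
j(1)² - 3130 = (-2)² - 3130 = 4 - 3130 = -3126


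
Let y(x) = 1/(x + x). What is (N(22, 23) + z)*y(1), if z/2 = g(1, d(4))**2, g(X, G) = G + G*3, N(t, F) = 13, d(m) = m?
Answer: 525/2 ≈ 262.50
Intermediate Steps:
y(x) = 1/(2*x)
g(X, G) = 4*G (g(X, G) = G + 3*G = 4*G)
z = 512 (z = 2*(4*4)**2 = 2*16**2 = 2*256 = 512)
(N(22, 23) + z)*y(1) = (13 + 512)*((1/2)/1) = 525*((1/2)*1) = 525*(1/2) = 525/2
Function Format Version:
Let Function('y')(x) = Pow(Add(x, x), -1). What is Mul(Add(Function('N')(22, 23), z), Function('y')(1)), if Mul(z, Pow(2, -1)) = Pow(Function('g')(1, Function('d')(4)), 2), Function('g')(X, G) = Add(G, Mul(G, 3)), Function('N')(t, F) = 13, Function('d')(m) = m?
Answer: Rational(525, 2) ≈ 262.50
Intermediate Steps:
Function('y')(x) = Mul(Rational(1, 2), Pow(x, -1)) (Function('y')(x) = Pow(Mul(2, x), -1) = Mul(Rational(1, 2), Pow(x, -1)))
Function('g')(X, G) = Mul(4, G) (Function('g')(X, G) = Add(G, Mul(3, G)) = Mul(4, G))
z = 512 (z = Mul(2, Pow(Mul(4, 4), 2)) = Mul(2, Pow(16, 2)) = Mul(2, 256) = 512)
Mul(Add(Function('N')(22, 23), z), Function('y')(1)) = Mul(Add(13, 512), Mul(Rational(1, 2), Pow(1, -1))) = Mul(525, Mul(Rational(1, 2), 1)) = Mul(525, Rational(1, 2)) = Rational(525, 2)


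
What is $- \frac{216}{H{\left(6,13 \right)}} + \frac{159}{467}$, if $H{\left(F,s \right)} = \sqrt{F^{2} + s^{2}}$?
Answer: $\frac{159}{467} - \frac{216 \sqrt{205}}{205} \approx -14.746$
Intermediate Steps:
$- \frac{216}{H{\left(6,13 \right)}} + \frac{159}{467} = - \frac{216}{\sqrt{6^{2} + 13^{2}}} + \frac{159}{467} = - \frac{216}{\sqrt{36 + 169}} + 159 \cdot \frac{1}{467} = - \frac{216}{\sqrt{205}} + \frac{159}{467} = - 216 \frac{\sqrt{205}}{205} + \frac{159}{467} = - \frac{216 \sqrt{205}}{205} + \frac{159}{467} = \frac{159}{467} - \frac{216 \sqrt{205}}{205}$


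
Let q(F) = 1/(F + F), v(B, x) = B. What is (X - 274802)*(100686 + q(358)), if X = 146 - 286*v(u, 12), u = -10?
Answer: -4898523385973/179 ≈ -2.7366e+10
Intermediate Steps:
q(F) = 1/(2*F)
X = 3006 (X = 146 - 286*(-10) = 146 + 2860 = 3006)
(X - 274802)*(100686 + q(358)) = (3006 - 274802)*(100686 + (½)/358) = -271796*(100686 + (½)*(1/358)) = -271796*(100686 + 1/716) = -271796*72091177/716 = -4898523385973/179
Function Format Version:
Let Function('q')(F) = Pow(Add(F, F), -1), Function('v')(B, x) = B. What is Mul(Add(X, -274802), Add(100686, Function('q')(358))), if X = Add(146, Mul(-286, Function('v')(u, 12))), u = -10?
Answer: Rational(-4898523385973, 179) ≈ -2.7366e+10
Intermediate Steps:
Function('q')(F) = Mul(Rational(1, 2), Pow(F, -1)) (Function('q')(F) = Pow(Mul(2, F), -1) = Mul(Rational(1, 2), Pow(F, -1)))
X = 3006 (X = Add(146, Mul(-286, -10)) = Add(146, 2860) = 3006)
Mul(Add(X, -274802), Add(100686, Function('q')(358))) = Mul(Add(3006, -274802), Add(100686, Mul(Rational(1, 2), Pow(358, -1)))) = Mul(-271796, Add(100686, Mul(Rational(1, 2), Rational(1, 358)))) = Mul(-271796, Add(100686, Rational(1, 716))) = Mul(-271796, Rational(72091177, 716)) = Rational(-4898523385973, 179)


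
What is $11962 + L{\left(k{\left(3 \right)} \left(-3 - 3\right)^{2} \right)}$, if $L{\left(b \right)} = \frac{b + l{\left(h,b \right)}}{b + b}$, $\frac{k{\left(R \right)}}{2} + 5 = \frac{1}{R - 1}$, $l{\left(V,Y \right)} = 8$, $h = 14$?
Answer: $\frac{1937923}{162} \approx 11962.0$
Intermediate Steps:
$k{\left(R \right)} = -10 + \frac{2}{-1 + R}$ ($k{\left(R \right)} = -10 + \frac{2}{R - 1} = -10 + \frac{2}{-1 + R}$)
$L{\left(b \right)} = \frac{8 + b}{2 b}$ ($L{\left(b \right)} = \frac{b + 8}{b + b} = \frac{8 + b}{2 b}$)
$11962 + L{\left(k{\left(3 \right)} \left(-3 - 3\right)^{2} \right)} = 11962 + \frac{8 + \frac{2 \left(6 - 15\right)}{-1 + 3} \left(-3 - 3\right)^{2}}{2 \frac{2 \left(6 - 15\right)}{-1 + 3} \left(-3 - 3\right)^{2}} = 11962 + \frac{8 + \frac{2 \left(6 - 15\right)}{2} \left(-6\right)^{2}}{2 \frac{2 \left(6 - 15\right)}{2} \left(-6\right)^{2}} = 11962 + \frac{8 + 2 \cdot \frac{1}{2} \left(-9\right) 36}{2 \cdot 2 \cdot \frac{1}{2} \left(-9\right) 36} = 11962 + \frac{8 - 324}{2 \left(\left(-9\right) 36\right)} = 11962 + \frac{8 - 324}{2 \left(-324\right)} = 11962 + \frac{1}{2} \left(- \frac{1}{324}\right) \left(-316\right) = 11962 + \frac{79}{162} = \frac{1937923}{162}$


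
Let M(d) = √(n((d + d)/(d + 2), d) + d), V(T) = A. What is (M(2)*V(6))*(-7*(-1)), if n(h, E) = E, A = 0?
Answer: 0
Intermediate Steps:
V(T) = 0
M(d) = √2*√d (M(d) = √(d + d) = √(2*d) = √2*√d)
(M(2)*V(6))*(-7*(-1)) = ((√2*√2)*0)*(-7*(-1)) = (2*0)*7 = 0*7 = 0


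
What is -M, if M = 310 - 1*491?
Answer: 181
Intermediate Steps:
M = -181 (M = 310 - 491 = -181)
-M = -1*(-181) = 181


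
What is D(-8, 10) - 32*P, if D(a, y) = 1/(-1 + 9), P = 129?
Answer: -33023/8 ≈ -4127.9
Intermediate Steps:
D(a, y) = ⅛ (D(a, y) = 1/8 = ⅛)
D(-8, 10) - 32*P = ⅛ - 32*129 = ⅛ - 4128 = -33023/8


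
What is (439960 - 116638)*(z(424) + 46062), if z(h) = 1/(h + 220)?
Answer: 4795500426069/322 ≈ 1.4893e+10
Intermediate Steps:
z(h) = 1/(220 + h)
(439960 - 116638)*(z(424) + 46062) = (439960 - 116638)*(1/(220 + 424) + 46062) = 323322*(1/644 + 46062) = 323322*(29663929/644) = 4795500426069/322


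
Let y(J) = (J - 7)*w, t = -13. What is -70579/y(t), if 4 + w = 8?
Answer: 70579/80 ≈ 882.24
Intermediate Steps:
w = 4 (w = -4 + 8 = 4)
y(J) = -28 + 4*J (y(J) = (J - 7)*4 = (-7 + J)*4 = -28 + 4*J)
-70579/y(t) = -70579/(-28 + 4*(-13)) = -70579/(-28 - 52) = -70579/(-80) = -70579*(-1/80) = 70579/80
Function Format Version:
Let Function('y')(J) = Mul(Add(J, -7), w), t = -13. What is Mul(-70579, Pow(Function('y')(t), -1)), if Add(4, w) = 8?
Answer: Rational(70579, 80) ≈ 882.24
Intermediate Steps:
w = 4 (w = Add(-4, 8) = 4)
Function('y')(J) = Add(-28, Mul(4, J)) (Function('y')(J) = Mul(Add(J, -7), 4) = Mul(Add(-7, J), 4) = Add(-28, Mul(4, J)))
Mul(-70579, Pow(Function('y')(t), -1)) = Mul(-70579, Pow(Add(-28, Mul(4, -13)), -1)) = Mul(-70579, Pow(Add(-28, -52), -1)) = Mul(-70579, Pow(-80, -1)) = Mul(-70579, Rational(-1, 80)) = Rational(70579, 80)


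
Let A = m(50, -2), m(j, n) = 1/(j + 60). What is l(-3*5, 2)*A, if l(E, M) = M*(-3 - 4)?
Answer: -7/55 ≈ -0.12727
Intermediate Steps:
l(E, M) = -7*M (l(E, M) = M*(-7) = -7*M)
m(j, n) = 1/(60 + j)
A = 1/110 (A = 1/(60 + 50) = 1/110 ≈ 0.0090909)
l(-3*5, 2)*A = -7*2*(1/110) = -14*1/110 = -7/55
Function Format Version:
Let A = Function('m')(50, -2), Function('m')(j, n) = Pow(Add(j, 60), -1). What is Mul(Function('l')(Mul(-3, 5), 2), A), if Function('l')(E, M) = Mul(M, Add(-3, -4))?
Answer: Rational(-7, 55) ≈ -0.12727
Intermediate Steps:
Function('l')(E, M) = Mul(-7, M) (Function('l')(E, M) = Mul(M, -7) = Mul(-7, M))
Function('m')(j, n) = Pow(Add(60, j), -1)
A = Rational(1, 110) (A = Pow(Add(60, 50), -1) = Pow(110, -1) = Rational(1, 110) ≈ 0.0090909)
Mul(Function('l')(Mul(-3, 5), 2), A) = Mul(Mul(-7, 2), Rational(1, 110)) = Mul(-14, Rational(1, 110)) = Rational(-7, 55)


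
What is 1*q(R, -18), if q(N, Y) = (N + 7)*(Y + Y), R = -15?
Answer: 288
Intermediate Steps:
q(N, Y) = 2*Y*(7 + N) (q(N, Y) = (7 + N)*(2*Y) = 2*Y*(7 + N))
1*q(R, -18) = 1*(2*(-18)*(7 - 15)) = 1*(2*(-18)*(-8)) = 1*288 = 288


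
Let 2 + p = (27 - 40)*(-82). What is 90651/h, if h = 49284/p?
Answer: 8037722/4107 ≈ 1957.1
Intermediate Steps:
p = 1064 (p = -2 + (27 - 40)*(-82) = -2 - 13*(-82) = -2 + 1066 = 1064)
h = 12321/266 (h = 49284/1064 = 49284*(1/1064) = 12321/266 ≈ 46.320)
90651/h = 90651/(12321/266) = 90651*(266/12321) = 8037722/4107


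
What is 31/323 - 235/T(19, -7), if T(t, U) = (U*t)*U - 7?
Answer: -47261/298452 ≈ -0.15835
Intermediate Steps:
T(t, U) = -7 + t*U² (T(t, U) = t*U² - 7 = -7 + t*U²)
31/323 - 235/T(19, -7) = 31/323 - 235/(-7 + 19*(-7)²) = 31*(1/323) - 235/(-7 + 19*49) = 31/323 - 235/(-7 + 931) = 31/323 - 235/924 = -47261/298452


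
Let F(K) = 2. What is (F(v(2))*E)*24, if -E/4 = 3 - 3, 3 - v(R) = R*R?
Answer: 0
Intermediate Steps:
v(R) = 3 - R**2 (v(R) = 3 - R*R = 3 - R**2)
E = 0 (E = -4*(3 - 3) = -4*0 = 0)
(F(v(2))*E)*24 = (2*0)*24 = 0*24 = 0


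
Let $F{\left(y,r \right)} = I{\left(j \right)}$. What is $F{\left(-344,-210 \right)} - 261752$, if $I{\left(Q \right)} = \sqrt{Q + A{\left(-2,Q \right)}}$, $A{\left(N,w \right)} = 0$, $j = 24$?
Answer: $-261752 + 2 \sqrt{6} \approx -2.6175 \cdot 10^{5}$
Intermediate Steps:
$I{\left(Q \right)} = \sqrt{Q}$ ($I{\left(Q \right)} = \sqrt{Q + 0} = \sqrt{Q}$)
$F{\left(y,r \right)} = 2 \sqrt{6}$ ($F{\left(y,r \right)} = \sqrt{24} = 2 \sqrt{6}$)
$F{\left(-344,-210 \right)} - 261752 = 2 \sqrt{6} - 261752 = -261752 + 2 \sqrt{6}$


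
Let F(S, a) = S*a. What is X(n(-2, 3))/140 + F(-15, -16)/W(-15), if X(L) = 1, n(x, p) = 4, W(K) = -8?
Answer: -4199/140 ≈ -29.993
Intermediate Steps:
X(n(-2, 3))/140 + F(-15, -16)/W(-15) = 1/140 - 15*(-16)/(-8) = 1*(1/140) + 240*(-⅛) = 1/140 - 30 = -4199/140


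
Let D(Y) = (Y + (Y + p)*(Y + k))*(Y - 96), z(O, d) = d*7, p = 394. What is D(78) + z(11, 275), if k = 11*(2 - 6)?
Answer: -288343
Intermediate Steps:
z(O, d) = 7*d
k = -44 (k = 11*(-4) = -44)
D(Y) = (-96 + Y)*(Y + (-44 + Y)*(394 + Y)) (D(Y) = (Y + (Y + 394)*(Y - 44))*(Y - 96) = (Y + (394 + Y)*(-44 + Y))*(-96 + Y) = (Y + (-44 + Y)*(394 + Y))*(-96 + Y) = (-96 + Y)*(Y + (-44 + Y)*(394 + Y)))
D(78) + z(11, 275) = (1664256 + 78**3 - 51032*78 + 255*78**2) + 7*275 = (1664256 + 474552 - 3980496 + 255*6084) + 1925 = (1664256 + 474552 - 3980496 + 1551420) + 1925 = -290268 + 1925 = -288343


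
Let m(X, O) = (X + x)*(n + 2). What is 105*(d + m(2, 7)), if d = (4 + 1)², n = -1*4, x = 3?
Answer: 1575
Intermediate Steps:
n = -4
d = 25 (d = 5² = 25)
m(X, O) = -6 - 2*X (m(X, O) = (X + 3)*(-4 + 2) = (3 + X)*(-2) = -6 - 2*X)
105*(d + m(2, 7)) = 105*(25 + (-6 - 2*2)) = 105*(25 + (-6 - 4)) = 105*(25 - 10) = 105*15 = 1575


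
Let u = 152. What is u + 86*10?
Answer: 1012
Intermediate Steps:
u + 86*10 = 152 + 86*10 = 152 + 860 = 1012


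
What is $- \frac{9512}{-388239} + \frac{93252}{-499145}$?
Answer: $- \frac{31456195988}{193787555655} \approx -0.16232$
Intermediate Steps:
$- \frac{9512}{-388239} + \frac{93252}{-499145} = \left(-9512\right) \left(- \frac{1}{388239}\right) + 93252 \left(- \frac{1}{499145}\right) = \frac{9512}{388239} - \frac{93252}{499145} = - \frac{31456195988}{193787555655}$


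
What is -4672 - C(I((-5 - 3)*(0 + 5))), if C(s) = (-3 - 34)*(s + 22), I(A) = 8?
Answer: -3562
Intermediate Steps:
C(s) = -814 - 37*s (C(s) = -37*(22 + s) = -814 - 37*s)
-4672 - C(I((-5 - 3)*(0 + 5))) = -4672 - (-814 - 37*8) = -4672 - (-814 - 296) = -4672 - 1*(-1110) = -4672 + 1110 = -3562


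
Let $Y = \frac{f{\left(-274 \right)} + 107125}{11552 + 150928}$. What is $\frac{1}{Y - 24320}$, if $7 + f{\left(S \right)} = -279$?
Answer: $- \frac{54160}{1317135587} \approx -4.112 \cdot 10^{-5}$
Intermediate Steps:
$f{\left(S \right)} = -286$ ($f{\left(S \right)} = -7 - 279 = -286$)
$Y = \frac{35613}{54160}$ ($Y = \frac{-286 + 107125}{11552 + 150928} = \frac{106839}{162480} = 106839 \cdot \frac{1}{162480} = \frac{35613}{54160} \approx 0.65755$)
$\frac{1}{Y - 24320} = \frac{1}{\frac{35613}{54160} - 24320} = \frac{1}{- \frac{1317135587}{54160}} = - \frac{54160}{1317135587}$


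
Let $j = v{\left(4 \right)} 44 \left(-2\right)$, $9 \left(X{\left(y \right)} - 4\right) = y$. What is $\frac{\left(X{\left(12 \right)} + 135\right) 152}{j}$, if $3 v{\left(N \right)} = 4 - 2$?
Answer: $- \frac{7999}{22} \approx -363.59$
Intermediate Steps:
$v{\left(N \right)} = \frac{2}{3}$ ($v{\left(N \right)} = \frac{4 - 2}{3} = \frac{1}{3} \cdot 2 = \frac{2}{3}$)
$X{\left(y \right)} = 4 + \frac{y}{9}$
$j = - \frac{176}{3}$ ($j = \frac{2}{3} \cdot 44 \left(-2\right) = \frac{88}{3} \left(-2\right) = - \frac{176}{3} \approx -58.667$)
$\frac{\left(X{\left(12 \right)} + 135\right) 152}{j} = \frac{\left(\left(4 + \frac{1}{9} \cdot 12\right) + 135\right) 152}{- \frac{176}{3}} = \left(\left(4 + \frac{4}{3}\right) + 135\right) 152 \left(- \frac{3}{176}\right) = \left(\frac{16}{3} + 135\right) 152 \left(- \frac{3}{176}\right) = \frac{421}{3} \cdot 152 \left(- \frac{3}{176}\right) = \frac{63992}{3} \left(- \frac{3}{176}\right) = - \frac{7999}{22}$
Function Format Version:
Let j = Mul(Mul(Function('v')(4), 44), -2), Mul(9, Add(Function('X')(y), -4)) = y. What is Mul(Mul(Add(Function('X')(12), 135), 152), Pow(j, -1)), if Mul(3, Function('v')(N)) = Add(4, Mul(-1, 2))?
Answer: Rational(-7999, 22) ≈ -363.59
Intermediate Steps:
Function('v')(N) = Rational(2, 3) (Function('v')(N) = Mul(Rational(1, 3), Add(4, Mul(-1, 2))) = Mul(Rational(1, 3), Add(4, -2)) = Mul(Rational(1, 3), 2) = Rational(2, 3))
Function('X')(y) = Add(4, Mul(Rational(1, 9), y))
j = Rational(-176, 3) (j = Mul(Mul(Rational(2, 3), 44), -2) = Mul(Rational(88, 3), -2) = Rational(-176, 3) ≈ -58.667)
Mul(Mul(Add(Function('X')(12), 135), 152), Pow(j, -1)) = Mul(Mul(Add(Add(4, Mul(Rational(1, 9), 12)), 135), 152), Pow(Rational(-176, 3), -1)) = Mul(Mul(Add(Add(4, Rational(4, 3)), 135), 152), Rational(-3, 176)) = Mul(Mul(Add(Rational(16, 3), 135), 152), Rational(-3, 176)) = Mul(Mul(Rational(421, 3), 152), Rational(-3, 176)) = Mul(Rational(63992, 3), Rational(-3, 176)) = Rational(-7999, 22)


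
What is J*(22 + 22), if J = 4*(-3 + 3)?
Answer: 0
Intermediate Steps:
J = 0 (J = 4*0 = 0)
J*(22 + 22) = 0*(22 + 22) = 0*44 = 0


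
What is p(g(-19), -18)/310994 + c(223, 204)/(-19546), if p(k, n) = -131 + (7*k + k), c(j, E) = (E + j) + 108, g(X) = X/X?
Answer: -42196487/1519672181 ≈ -0.027767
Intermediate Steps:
g(X) = 1
c(j, E) = 108 + E + j
p(k, n) = -131 + 8*k
p(g(-19), -18)/310994 + c(223, 204)/(-19546) = (-131 + 8*1)/310994 + (108 + 204 + 223)/(-19546) = (-131 + 8)*(1/310994) + 535*(-1/19546) = -123*1/310994 - 535/19546 = -123/310994 - 535/19546 = -42196487/1519672181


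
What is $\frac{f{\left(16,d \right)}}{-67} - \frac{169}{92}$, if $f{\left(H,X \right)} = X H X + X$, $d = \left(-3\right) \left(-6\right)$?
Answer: $- \frac{489907}{6164} \approx -79.479$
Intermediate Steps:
$d = 18$
$f{\left(H,X \right)} = X + H X^{2}$ ($f{\left(H,X \right)} = H X X + X = H X^{2} + X = X + H X^{2}$)
$\frac{f{\left(16,d \right)}}{-67} - \frac{169}{92} = \frac{18 \left(1 + 16 \cdot 18\right)}{-67} - \frac{169}{92} = 18 \left(1 + 288\right) \left(- \frac{1}{67}\right) - \frac{169}{92} = 18 \cdot 289 \left(- \frac{1}{67}\right) - \frac{169}{92} = 5202 \left(- \frac{1}{67}\right) - \frac{169}{92} = - \frac{5202}{67} - \frac{169}{92} = - \frac{489907}{6164}$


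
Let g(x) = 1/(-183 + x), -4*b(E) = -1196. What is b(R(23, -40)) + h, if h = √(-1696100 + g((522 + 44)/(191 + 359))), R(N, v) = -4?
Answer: 299 + 5*I*√169895065027278/50042 ≈ 299.0 + 1302.3*I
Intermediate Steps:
b(E) = 299 (b(E) = -¼*(-1196) = 299)
h = 5*I*√169895065027278/50042 (h = √(-1696100 + 1/(-183 + (522 + 44)/(191 + 359))) = √(-1696100 + 1/(-183 + 566/550)) = √(-1696100 + 1/(-183 + 566*(1/550))) = √(-1696100 + 1/(-183 + 283/275)) = √(-1696100 + 1/(-50042/275)) = √(-1696100 - 275/50042) = √(-84876236475/50042) = 5*I*√169895065027278/50042 ≈ 1302.3*I)
b(R(23, -40)) + h = 299 + 5*I*√169895065027278/50042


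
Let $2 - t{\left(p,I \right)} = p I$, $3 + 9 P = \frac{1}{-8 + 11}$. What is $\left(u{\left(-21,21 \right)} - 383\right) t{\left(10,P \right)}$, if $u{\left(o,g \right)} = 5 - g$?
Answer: $- \frac{17822}{9} \approx -1980.2$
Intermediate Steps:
$P = - \frac{8}{27}$ ($P = - \frac{1}{3} + \frac{1}{9 \left(-8 + 11\right)} = - \frac{1}{3} + \frac{1}{9 \cdot 3} = - \frac{1}{3} + \frac{1}{9} \cdot \frac{1}{3} = - \frac{1}{3} + \frac{1}{27} = - \frac{8}{27} \approx -0.2963$)
$t{\left(p,I \right)} = 2 - I p$ ($t{\left(p,I \right)} = 2 - p I = 2 - I p$)
$\left(u{\left(-21,21 \right)} - 383\right) t{\left(10,P \right)} = \left(\left(5 - 21\right) - 383\right) \left(2 - \left(- \frac{8}{27}\right) 10\right) = \left(\left(5 - 21\right) - 383\right) \left(2 + \frac{80}{27}\right) = \left(-16 - 383\right) \frac{134}{27} = \left(-399\right) \frac{134}{27} = - \frac{17822}{9}$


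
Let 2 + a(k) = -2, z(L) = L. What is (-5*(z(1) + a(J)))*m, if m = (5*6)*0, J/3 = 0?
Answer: 0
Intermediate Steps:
J = 0 (J = 3*0 = 0)
a(k) = -4 (a(k) = -2 - 2 = -4)
m = 0 (m = 30*0 = 0)
(-5*(z(1) + a(J)))*m = -5*(1 - 4)*0 = -5*(-3)*0 = 15*0 = 0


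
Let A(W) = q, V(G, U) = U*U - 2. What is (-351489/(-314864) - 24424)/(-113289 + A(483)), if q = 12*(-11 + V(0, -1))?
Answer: 7689886847/35715968112 ≈ 0.21531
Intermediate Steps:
V(G, U) = -2 + U² (V(G, U) = U² - 2 = -2 + U²)
q = -144 (q = 12*(-11 + (-2 + (-1)²)) = 12*(-11 + (-2 + 1)) = 12*(-11 - 1) = 12*(-12) = -144)
A(W) = -144
(-351489/(-314864) - 24424)/(-113289 + A(483)) = (-351489/(-314864) - 24424)/(-113289 - 144) = (-351489*(-1/314864) - 24424)/(-113433) = (351489/314864 - 24424)*(-1/113433) = -7689886847/314864*(-1/113433) = 7689886847/35715968112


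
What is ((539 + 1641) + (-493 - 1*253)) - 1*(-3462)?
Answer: 4896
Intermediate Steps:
((539 + 1641) + (-493 - 1*253)) - 1*(-3462) = (2180 + (-493 - 253)) + 3462 = (2180 - 746) + 3462 = 1434 + 3462 = 4896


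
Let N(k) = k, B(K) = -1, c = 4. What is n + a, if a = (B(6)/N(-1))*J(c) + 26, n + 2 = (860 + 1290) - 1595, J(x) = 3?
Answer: 582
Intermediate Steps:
n = 553 (n = -2 + ((860 + 1290) - 1595) = -2 + (2150 - 1595) = -2 + 555 = 553)
a = 29 (a = -1/(-1)*3 + 26 = -1*(-1)*3 + 26 = 1*3 + 26 = 3 + 26 = 29)
n + a = 553 + 29 = 582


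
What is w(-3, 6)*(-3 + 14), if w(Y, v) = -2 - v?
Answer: -88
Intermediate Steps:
w(-3, 6)*(-3 + 14) = (-2 - 1*6)*(-3 + 14) = (-2 - 6)*11 = -8*11 = -88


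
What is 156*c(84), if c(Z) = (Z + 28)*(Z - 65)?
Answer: 331968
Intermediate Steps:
c(Z) = (-65 + Z)*(28 + Z) (c(Z) = (28 + Z)*(-65 + Z) = (-65 + Z)*(28 + Z))
156*c(84) = 156*(-1820 + 84² - 37*84) = 156*(-1820 + 7056 - 3108) = 156*2128 = 331968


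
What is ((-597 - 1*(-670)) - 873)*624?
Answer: -499200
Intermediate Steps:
((-597 - 1*(-670)) - 873)*624 = ((-597 + 670) - 873)*624 = (73 - 873)*624 = -800*624 = -499200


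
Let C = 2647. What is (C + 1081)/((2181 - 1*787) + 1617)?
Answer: 3728/3011 ≈ 1.2381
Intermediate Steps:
(C + 1081)/((2181 - 1*787) + 1617) = (2647 + 1081)/((2181 - 1*787) + 1617) = 3728/((2181 - 787) + 1617) = 3728/(1394 + 1617) = 3728/3011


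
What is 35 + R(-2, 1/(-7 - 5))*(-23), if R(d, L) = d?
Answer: 81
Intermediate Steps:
35 + R(-2, 1/(-7 - 5))*(-23) = 35 - 2*(-23) = 35 + 46 = 81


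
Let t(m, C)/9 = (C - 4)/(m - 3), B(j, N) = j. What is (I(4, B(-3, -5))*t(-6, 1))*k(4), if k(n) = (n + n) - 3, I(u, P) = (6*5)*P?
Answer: -1350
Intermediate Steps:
I(u, P) = 30*P
t(m, C) = 9*(-4 + C)/(-3 + m) (t(m, C) = 9*((C - 4)/(m - 3)) = 9*((-4 + C)/(-3 + m)) = 9*(-4 + C)/(-3 + m))
k(n) = -3 + 2*n (k(n) = 2*n - 3 = -3 + 2*n)
(I(4, B(-3, -5))*t(-6, 1))*k(4) = ((30*(-3))*(9*(-4 + 1)/(-3 - 6)))*(-3 + 2*4) = (-810*(-3)/(-9))*(-3 + 8) = -810*(-1)*(-3)/9*5 = -90*3*5 = -270*5 = -1350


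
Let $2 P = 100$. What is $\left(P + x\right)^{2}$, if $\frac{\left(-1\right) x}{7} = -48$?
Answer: $148996$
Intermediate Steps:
$x = 336$ ($x = \left(-7\right) \left(-48\right) = 336$)
$P = 50$ ($P = \frac{1}{2} \cdot 100 = 50$)
$\left(P + x\right)^{2} = \left(50 + 336\right)^{2} = 386^{2} = 148996$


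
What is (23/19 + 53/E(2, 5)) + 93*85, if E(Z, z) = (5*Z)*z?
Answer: 7511907/950 ≈ 7907.3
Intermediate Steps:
E(Z, z) = 5*Z*z
(23/19 + 53/E(2, 5)) + 93*85 = (23/19 + 53/((5*2*5))) + 93*85 = (23*(1/19) + 53/50) + 7905 = (23/19 + 53*(1/50)) + 7905 = (23/19 + 53/50) + 7905 = 2157/950 + 7905 = 7511907/950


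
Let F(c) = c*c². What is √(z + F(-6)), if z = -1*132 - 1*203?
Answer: I*√551 ≈ 23.473*I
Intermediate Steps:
z = -335 (z = -132 - 203 = -335)
F(c) = c³
√(z + F(-6)) = √(-335 + (-6)³) = √(-335 - 216) = √(-551) = I*√551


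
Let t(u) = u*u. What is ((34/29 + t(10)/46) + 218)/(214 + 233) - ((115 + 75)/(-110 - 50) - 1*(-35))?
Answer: -158936401/4770384 ≈ -33.317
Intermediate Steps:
t(u) = u²
((34/29 + t(10)/46) + 218)/(214 + 233) - ((115 + 75)/(-110 - 50) - 1*(-35)) = ((34/29 + 10²/46) + 218)/(214 + 233) - ((115 + 75)/(-110 - 50) - 1*(-35)) = ((34*(1/29) + 100*(1/46)) + 218)/447 - (190/(-160) + 35) = ((34/29 + 50/23) + 218)*(1/447) - (190*(-1/160) + 35) = (2232/667 + 218)*(1/447) - (-19/16 + 35) = (147638/667)*(1/447) - 1*541/16 = 147638/298149 - 541/16 = -158936401/4770384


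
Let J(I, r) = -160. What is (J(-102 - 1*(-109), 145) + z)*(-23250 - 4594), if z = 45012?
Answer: -1248859088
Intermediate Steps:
(J(-102 - 1*(-109), 145) + z)*(-23250 - 4594) = (-160 + 45012)*(-23250 - 4594) = 44852*(-27844) = -1248859088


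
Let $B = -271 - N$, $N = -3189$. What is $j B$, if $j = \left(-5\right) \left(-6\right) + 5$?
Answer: $102130$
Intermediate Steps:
$j = 35$ ($j = 30 + 5 = 35$)
$B = 2918$ ($B = -271 - -3189 = -271 + 3189 = 2918$)
$j B = 35 \cdot 2918 = 102130$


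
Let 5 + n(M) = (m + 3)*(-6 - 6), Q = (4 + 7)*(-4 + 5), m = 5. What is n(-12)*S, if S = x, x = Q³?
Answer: -134431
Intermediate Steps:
Q = 11 (Q = 11*1 = 11)
n(M) = -101 (n(M) = -5 + (5 + 3)*(-6 - 6) = -5 + 8*(-12) = -5 - 96 = -101)
x = 1331 (x = 11³ = 1331)
S = 1331
n(-12)*S = -101*1331 = -134431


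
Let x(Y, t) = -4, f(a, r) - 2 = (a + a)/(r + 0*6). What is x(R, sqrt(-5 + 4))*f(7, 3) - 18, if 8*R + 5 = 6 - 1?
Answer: -134/3 ≈ -44.667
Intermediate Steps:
f(a, r) = 2 + 2*a/r (f(a, r) = 2 + (a + a)/(r + 0*6) = 2 + (2*a)/(r + 0) = 2 + (2*a)/r = 2 + 2*a/r)
R = 0 (R = -5/8 + (6 - 1)/8 = -5/8 + (1/8)*5 = -5/8 + 5/8 = 0)
x(R, sqrt(-5 + 4))*f(7, 3) - 18 = -4*(2 + 2*7/3) - 18 = -4*(2 + 2*7*(1/3)) - 18 = -4*(2 + 14/3) - 18 = -4*20/3 - 18 = -80/3 - 18 = -134/3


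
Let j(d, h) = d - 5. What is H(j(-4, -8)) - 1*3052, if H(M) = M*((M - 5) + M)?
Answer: -2845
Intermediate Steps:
j(d, h) = -5 + d
H(M) = M*(-5 + 2*M) (H(M) = M*((-5 + M) + M) = M*(-5 + 2*M))
H(j(-4, -8)) - 1*3052 = (-5 - 4)*(-5 + 2*(-5 - 4)) - 1*3052 = -9*(-5 + 2*(-9)) - 3052 = -9*(-5 - 18) - 3052 = -9*(-23) - 3052 = 207 - 3052 = -2845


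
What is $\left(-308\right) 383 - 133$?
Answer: $-118097$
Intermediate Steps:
$\left(-308\right) 383 - 133 = -117964 - 133 = -118097$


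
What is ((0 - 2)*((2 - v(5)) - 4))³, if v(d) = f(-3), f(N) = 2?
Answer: 512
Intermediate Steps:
v(d) = 2
((0 - 2)*((2 - v(5)) - 4))³ = ((0 - 2)*((2 - 1*2) - 4))³ = (-2*((2 - 2) - 4))³ = (-2*(0 - 4))³ = (-2*(-4))³ = 8³ = 512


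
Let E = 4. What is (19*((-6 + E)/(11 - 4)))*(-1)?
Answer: 38/7 ≈ 5.4286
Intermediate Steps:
(19*((-6 + E)/(11 - 4)))*(-1) = (19*((-6 + 4)/(11 - 4)))*(-1) = (19*(-2/7))*(-1) = -38/7*(-1) = 38/7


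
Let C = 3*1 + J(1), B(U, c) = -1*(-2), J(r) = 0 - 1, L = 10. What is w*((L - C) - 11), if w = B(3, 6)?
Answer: -6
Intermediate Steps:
J(r) = -1
B(U, c) = 2
C = 2 (C = 3*1 - 1 = 3 - 1 = 2)
w = 2
w*((L - C) - 11) = 2*((10 - 1*2) - 11) = 2*((10 - 2) - 11) = 2*(8 - 11) = 2*(-3) = -6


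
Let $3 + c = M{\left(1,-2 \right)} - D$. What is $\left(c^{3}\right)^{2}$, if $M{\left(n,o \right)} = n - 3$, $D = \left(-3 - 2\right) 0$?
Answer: $15625$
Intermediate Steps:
$D = 0$ ($D = \left(-5\right) 0 = 0$)
$M{\left(n,o \right)} = -3 + n$
$c = -5$ ($c = -3 + \left(\left(-3 + 1\right) - 0\right) = -3 + \left(-2 + 0\right) = -3 - 2 = -5$)
$\left(c^{3}\right)^{2} = \left(\left(-5\right)^{3}\right)^{2} = \left(-125\right)^{2} = 15625$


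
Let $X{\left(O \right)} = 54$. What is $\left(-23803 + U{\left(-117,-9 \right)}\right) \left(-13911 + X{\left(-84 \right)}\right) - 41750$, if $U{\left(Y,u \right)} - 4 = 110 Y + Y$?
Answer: $509701852$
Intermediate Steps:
$U{\left(Y,u \right)} = 4 + 111 Y$ ($U{\left(Y,u \right)} = 4 + \left(110 Y + Y\right) = 4 + 111 Y$)
$\left(-23803 + U{\left(-117,-9 \right)}\right) \left(-13911 + X{\left(-84 \right)}\right) - 41750 = \left(-23803 + \left(4 + 111 \left(-117\right)\right)\right) \left(-13911 + 54\right) - 41750 = \left(-23803 + \left(4 - 12987\right)\right) \left(-13857\right) - 41750 = \left(-23803 - 12983\right) \left(-13857\right) - 41750 = \left(-36786\right) \left(-13857\right) - 41750 = 509743602 - 41750 = 509701852$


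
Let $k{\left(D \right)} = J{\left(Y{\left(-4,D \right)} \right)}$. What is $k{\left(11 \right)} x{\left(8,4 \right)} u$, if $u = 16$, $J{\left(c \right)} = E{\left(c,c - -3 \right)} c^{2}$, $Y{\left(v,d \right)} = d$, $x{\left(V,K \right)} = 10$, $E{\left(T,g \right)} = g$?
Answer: $271040$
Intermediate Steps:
$J{\left(c \right)} = c^{2} \left(3 + c\right)$ ($J{\left(c \right)} = \left(c - -3\right) c^{2} = \left(c + 3\right) c^{2} = \left(3 + c\right) c^{2} = c^{2} \left(3 + c\right)$)
$k{\left(D \right)} = D^{2} \left(3 + D\right)$
$k{\left(11 \right)} x{\left(8,4 \right)} u = 11^{2} \left(3 + 11\right) 10 \cdot 16 = 121 \cdot 14 \cdot 10 \cdot 16 = 1694 \cdot 10 \cdot 16 = 16940 \cdot 16 = 271040$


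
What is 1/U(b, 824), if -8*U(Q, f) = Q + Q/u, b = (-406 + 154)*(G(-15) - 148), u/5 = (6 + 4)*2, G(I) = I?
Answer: -200/1037169 ≈ -0.00019283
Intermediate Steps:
u = 100 (u = 5*((6 + 4)*2) = 5*(10*2) = 5*20 = 100)
b = 41076 (b = (-406 + 154)*(-15 - 148) = -252*(-163) = 41076)
U(Q, f) = -101*Q/800 (U(Q, f) = -(Q + Q/100)/8 = -101*Q/800)
1/U(b, 824) = 1/(-101/800*41076) = 1/(-1037169/200) = -200/1037169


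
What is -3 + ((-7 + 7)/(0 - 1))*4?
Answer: -3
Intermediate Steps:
-3 + ((-7 + 7)/(0 - 1))*4 = -3 + (0/(-1))*4 = -3 + (0*(-1))*4 = -3 + 0*4 = -3 + 0 = -3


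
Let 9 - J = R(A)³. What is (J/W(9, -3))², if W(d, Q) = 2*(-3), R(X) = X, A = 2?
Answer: 1/36 ≈ 0.027778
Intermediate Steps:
W(d, Q) = -6
J = 1 (J = 9 - 1*2³ = 9 - 1*8 = 9 - 8 = 1)
(J/W(9, -3))² = (1/(-6))² = (1*(-⅙))² = (-⅙)² = 1/36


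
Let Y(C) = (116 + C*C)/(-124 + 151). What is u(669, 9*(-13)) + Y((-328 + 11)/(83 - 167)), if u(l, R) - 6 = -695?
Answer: -130343783/190512 ≈ -684.18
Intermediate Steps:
Y(C) = 116/27 + C²/27 (Y(C) = (116 + C²)/27 = (116 + C²)*(1/27) = 116/27 + C²/27)
u(l, R) = -689 (u(l, R) = 6 - 695 = -689)
u(669, 9*(-13)) + Y((-328 + 11)/(83 - 167)) = -689 + (116/27 + ((-328 + 11)/(83 - 167))²/27) = -689 + (116/27 + (-317/(-84))²/27) = -689 + (116/27 + (-317*(-1/84))²/27) = -689 + (116/27 + (317/84)²/27) = -689 + (116/27 + (1/27)*(100489/7056)) = -689 + (116/27 + 100489/190512) = -689 + 918985/190512 = -130343783/190512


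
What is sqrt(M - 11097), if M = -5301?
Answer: 3*I*sqrt(1822) ≈ 128.05*I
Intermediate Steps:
sqrt(M - 11097) = sqrt(-5301 - 11097) = sqrt(-16398) = 3*I*sqrt(1822)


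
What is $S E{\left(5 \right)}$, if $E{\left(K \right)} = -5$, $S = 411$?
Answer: $-2055$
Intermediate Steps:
$S E{\left(5 \right)} = 411 \left(-5\right) = -2055$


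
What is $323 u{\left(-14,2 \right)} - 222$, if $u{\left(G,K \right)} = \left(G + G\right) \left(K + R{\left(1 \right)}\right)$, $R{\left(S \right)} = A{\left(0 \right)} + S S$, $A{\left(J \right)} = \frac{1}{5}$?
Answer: $- \frac{145814}{5} \approx -29163.0$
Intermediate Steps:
$A{\left(J \right)} = \frac{1}{5}$
$R{\left(S \right)} = \frac{1}{5} + S^{2}$ ($R{\left(S \right)} = \frac{1}{5} + S S = \frac{1}{5} + S^{2}$)
$u{\left(G,K \right)} = 2 G \left(\frac{6}{5} + K\right)$ ($u{\left(G,K \right)} = \left(G + G\right) \left(K + \left(\frac{1}{5} + 1^{2}\right)\right) = 2 G \left(K + \left(\frac{1}{5} + 1\right)\right) = 2 G \left(K + \frac{6}{5}\right) = 2 G \left(\frac{6}{5} + K\right)$)
$323 u{\left(-14,2 \right)} - 222 = 323 \cdot \frac{2}{5} \left(-14\right) \left(6 + 5 \cdot 2\right) - 222 = 323 \cdot \frac{2}{5} \left(-14\right) \left(6 + 10\right) - 222 = 323 \cdot \frac{2}{5} \left(-14\right) 16 - 222 = 323 \left(- \frac{448}{5}\right) - 222 = - \frac{144704}{5} - 222 = - \frac{145814}{5}$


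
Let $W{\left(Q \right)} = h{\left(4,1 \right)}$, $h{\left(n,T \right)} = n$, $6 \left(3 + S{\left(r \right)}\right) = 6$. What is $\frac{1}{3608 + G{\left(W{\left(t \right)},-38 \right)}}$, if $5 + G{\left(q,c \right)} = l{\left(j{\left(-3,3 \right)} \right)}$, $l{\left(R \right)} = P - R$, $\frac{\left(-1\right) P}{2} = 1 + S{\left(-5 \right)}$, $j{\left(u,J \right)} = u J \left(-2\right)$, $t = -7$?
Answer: $\frac{1}{3587} \approx 0.00027878$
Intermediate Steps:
$S{\left(r \right)} = -2$ ($S{\left(r \right)} = -3 + \frac{1}{6} \cdot 6 = -3 + 1 = -2$)
$j{\left(u,J \right)} = - 2 J u$ ($j{\left(u,J \right)} = J u \left(-2\right) = - 2 J u$)
$W{\left(Q \right)} = 4$
$P = 2$ ($P = - 2 \left(1 - 2\right) = \left(-2\right) \left(-1\right) = 2$)
$l{\left(R \right)} = 2 - R$
$G{\left(q,c \right)} = -21$ ($G{\left(q,c \right)} = -5 + \left(2 - \left(-2\right) 3 \left(-3\right)\right) = -5 + \left(2 - 18\right) = -5 - 16 = -21$)
$\frac{1}{3608 + G{\left(W{\left(t \right)},-38 \right)}} = \frac{1}{3608 - 21} = \frac{1}{3587}$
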